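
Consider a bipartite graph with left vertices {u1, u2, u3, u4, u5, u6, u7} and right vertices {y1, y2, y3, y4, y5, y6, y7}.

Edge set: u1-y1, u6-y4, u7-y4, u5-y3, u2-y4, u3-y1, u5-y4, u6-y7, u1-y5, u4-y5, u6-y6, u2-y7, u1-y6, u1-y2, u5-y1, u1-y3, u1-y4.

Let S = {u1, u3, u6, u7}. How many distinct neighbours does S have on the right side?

7

The union of neighbours of {u1, u3, u6, u7} is {y1, y2, y3, y4, y5, y6, y7}, which has 7 elements.
Since |N(S)| = 7 ≥ |S| = 4, Hall's condition holds for this subset.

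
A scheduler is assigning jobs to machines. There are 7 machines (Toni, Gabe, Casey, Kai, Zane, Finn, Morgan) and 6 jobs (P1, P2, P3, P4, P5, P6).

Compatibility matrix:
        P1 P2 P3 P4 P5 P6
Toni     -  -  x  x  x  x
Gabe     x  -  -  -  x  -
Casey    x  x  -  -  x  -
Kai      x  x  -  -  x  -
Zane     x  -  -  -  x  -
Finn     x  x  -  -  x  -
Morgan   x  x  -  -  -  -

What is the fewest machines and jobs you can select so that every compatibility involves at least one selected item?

The 4 edges Toni–P6, Gabe–P5, Casey–P2, Kai–P1 form a matching, so any vertex cover needs at least 4 vertices (one per matched edge).
Conversely {Toni, P1, P2, P5} meets every edge and has exactly 4 vertices, so 4 is optimal.

4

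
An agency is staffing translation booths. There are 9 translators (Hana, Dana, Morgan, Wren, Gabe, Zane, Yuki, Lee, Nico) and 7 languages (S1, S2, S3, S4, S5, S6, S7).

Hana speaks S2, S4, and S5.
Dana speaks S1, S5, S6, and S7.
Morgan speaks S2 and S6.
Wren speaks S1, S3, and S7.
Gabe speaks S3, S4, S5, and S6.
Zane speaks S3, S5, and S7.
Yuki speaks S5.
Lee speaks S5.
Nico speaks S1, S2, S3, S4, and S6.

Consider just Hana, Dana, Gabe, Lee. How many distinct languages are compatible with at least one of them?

The union of neighbours of {Hana, Dana, Gabe, Lee} is {S1, S2, S3, S4, S5, S6, S7}, which has 7 elements.
Since |N(S)| = 7 ≥ |S| = 4, Hall's condition holds for this subset.

7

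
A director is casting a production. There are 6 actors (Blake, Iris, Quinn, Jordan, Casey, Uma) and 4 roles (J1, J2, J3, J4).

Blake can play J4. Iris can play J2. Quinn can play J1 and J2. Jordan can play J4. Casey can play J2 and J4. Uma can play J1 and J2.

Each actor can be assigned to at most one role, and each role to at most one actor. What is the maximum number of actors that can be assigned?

3

For example, pair Blake–J4, Iris–J2, Quinn–J1.
The set {Blake, Iris, Quinn, Jordan, Casey, Uma} has only 3 neighbours ({J1, J2, J4}), so by Hall's theorem at most 3 of the 6 actors can be matched.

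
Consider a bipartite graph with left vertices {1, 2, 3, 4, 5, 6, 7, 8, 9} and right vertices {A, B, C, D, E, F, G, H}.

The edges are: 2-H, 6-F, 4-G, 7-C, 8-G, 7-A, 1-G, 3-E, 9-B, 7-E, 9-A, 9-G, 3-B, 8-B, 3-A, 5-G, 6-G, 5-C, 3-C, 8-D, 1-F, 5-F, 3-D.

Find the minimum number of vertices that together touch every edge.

8

{2, 3, 5, 7, 8, 9, F, G} is a vertex cover of size 8: every edge has an endpoint in this set.
No smaller cover exists because 1–F, 2–H, 3–A, 4–G, 5–C, 7–E, 8–D, 9–B is a matching of size 8, and a cover must include an endpoint of each of these disjoint edges (König's theorem).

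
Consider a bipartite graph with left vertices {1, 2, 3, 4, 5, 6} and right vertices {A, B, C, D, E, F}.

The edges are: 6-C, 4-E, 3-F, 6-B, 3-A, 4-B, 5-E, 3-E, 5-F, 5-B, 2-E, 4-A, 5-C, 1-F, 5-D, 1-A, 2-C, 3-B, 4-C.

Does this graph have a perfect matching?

One maximum matching: 1–F, 2–C, 3–E, 4–A, 5–D, 6–B.
Every left vertex is matched, so this is a perfect matching.

Yes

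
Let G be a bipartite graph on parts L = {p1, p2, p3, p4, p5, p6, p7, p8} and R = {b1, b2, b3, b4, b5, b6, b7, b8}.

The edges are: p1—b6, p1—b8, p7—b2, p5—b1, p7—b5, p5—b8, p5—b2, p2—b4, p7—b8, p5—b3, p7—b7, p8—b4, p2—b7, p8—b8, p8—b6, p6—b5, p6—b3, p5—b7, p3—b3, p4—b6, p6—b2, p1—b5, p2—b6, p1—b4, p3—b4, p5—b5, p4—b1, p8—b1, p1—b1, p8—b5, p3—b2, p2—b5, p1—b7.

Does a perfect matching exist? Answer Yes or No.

One maximum matching: p1–b4, p2–b5, p3–b3, p4–b6, p5–b7, p6–b2, p7–b8, p8–b1.
All 8 left vertices are covered.

Yes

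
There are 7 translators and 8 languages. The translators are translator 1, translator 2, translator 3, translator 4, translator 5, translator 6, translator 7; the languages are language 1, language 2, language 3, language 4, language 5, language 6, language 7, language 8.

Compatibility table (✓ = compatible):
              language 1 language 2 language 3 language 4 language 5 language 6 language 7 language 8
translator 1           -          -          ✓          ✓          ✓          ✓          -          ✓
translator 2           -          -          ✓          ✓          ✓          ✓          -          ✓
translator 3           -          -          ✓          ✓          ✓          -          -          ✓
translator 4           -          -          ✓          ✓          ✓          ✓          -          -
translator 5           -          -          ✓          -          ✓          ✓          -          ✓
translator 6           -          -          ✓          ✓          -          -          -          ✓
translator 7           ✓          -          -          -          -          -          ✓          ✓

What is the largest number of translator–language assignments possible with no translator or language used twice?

6

For example, pair translator 1–language 5, translator 2–language 6, translator 3–language 3, translator 4–language 4, translator 5–language 8, translator 7–language 7.
The set {translator 1, translator 2, translator 3, translator 4, translator 5, translator 6} has only 5 neighbours ({language 3, language 4, language 5, language 6, language 8}), so by Hall's theorem at most 6 of the 7 translators can be matched.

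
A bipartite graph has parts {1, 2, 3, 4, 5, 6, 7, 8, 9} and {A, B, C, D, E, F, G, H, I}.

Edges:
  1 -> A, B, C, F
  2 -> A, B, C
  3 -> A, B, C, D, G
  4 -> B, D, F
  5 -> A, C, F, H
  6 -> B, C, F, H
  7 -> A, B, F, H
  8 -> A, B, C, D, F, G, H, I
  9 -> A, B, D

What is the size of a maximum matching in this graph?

One maximum matching: 1–C, 2–A, 3–G, 4–D, 5–H, 6–F, 7–B, 8–I.
The set {1, 2, 4, 5, 6, 7, 9} has only 6 neighbours ({A, B, C, D, F, H}), so by Hall's theorem at most 8 of the 9 left vertices can be matched.

8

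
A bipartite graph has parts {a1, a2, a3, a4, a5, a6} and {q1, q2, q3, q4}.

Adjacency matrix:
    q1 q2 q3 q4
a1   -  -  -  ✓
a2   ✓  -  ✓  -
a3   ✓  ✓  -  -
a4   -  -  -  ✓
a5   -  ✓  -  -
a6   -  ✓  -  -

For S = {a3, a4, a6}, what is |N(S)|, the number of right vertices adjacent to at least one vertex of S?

3

The union of neighbours of {a3, a4, a6} is {q1, q2, q4}, which has 3 elements.
Since |N(S)| = 3 ≥ |S| = 3, Hall's condition holds for this subset.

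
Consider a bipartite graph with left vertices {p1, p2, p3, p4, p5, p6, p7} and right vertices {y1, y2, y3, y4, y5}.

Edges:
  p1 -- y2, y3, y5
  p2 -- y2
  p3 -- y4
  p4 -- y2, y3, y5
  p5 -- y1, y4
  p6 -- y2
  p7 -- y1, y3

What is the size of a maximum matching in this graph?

A valid assignment of size 5: p1–y5, p2–y2, p3–y4, p4–y3, p5–y1.
The set {p1, p2, p3, p4, p5, p6, p7} has only 5 neighbours ({y1, y2, y3, y4, y5}), so by Hall's theorem at most 5 of the 7 left vertices can be matched.

5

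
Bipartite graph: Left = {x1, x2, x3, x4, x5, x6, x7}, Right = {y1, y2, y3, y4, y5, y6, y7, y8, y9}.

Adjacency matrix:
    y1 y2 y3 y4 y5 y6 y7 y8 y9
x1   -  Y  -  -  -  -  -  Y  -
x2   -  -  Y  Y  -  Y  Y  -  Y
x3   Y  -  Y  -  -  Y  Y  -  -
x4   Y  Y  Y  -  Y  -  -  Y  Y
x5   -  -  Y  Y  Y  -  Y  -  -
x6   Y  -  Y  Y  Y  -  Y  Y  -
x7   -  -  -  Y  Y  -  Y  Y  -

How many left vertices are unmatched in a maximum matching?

One maximum matching: x1–y8, x2–y6, x3–y1, x4–y9, x5–y4, x6–y3, x7–y7.
This saturates every left vertex, so 7 is the maximum.
That matches 7 of the 7, leaving 0 unmatched; no matching can do better.

0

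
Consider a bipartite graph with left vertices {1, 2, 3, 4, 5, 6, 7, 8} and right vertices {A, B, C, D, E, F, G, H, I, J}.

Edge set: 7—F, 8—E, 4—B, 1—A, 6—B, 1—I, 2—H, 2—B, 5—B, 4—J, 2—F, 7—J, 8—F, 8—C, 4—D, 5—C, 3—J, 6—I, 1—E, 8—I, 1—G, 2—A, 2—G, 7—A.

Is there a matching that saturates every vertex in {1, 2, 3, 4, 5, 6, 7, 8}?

Yes

A valid assignment of size 8: 1–A, 2–G, 3–J, 4–D, 5–C, 6–B, 7–F, 8–E.
Every left vertex is matched, so this matching saturates all of them.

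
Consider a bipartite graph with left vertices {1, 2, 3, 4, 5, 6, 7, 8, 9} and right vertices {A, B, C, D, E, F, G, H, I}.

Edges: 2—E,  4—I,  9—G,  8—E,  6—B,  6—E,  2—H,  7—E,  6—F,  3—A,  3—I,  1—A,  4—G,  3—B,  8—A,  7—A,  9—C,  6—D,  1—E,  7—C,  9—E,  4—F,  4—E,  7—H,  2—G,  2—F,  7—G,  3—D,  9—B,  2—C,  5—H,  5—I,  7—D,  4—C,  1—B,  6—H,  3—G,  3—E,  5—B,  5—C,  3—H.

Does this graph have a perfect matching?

Yes

A valid assignment of size 9: 1–E, 2–H, 3–D, 4–I, 5–C, 6–F, 7–G, 8–A, 9–B.
Every left vertex is matched, so this is a perfect matching.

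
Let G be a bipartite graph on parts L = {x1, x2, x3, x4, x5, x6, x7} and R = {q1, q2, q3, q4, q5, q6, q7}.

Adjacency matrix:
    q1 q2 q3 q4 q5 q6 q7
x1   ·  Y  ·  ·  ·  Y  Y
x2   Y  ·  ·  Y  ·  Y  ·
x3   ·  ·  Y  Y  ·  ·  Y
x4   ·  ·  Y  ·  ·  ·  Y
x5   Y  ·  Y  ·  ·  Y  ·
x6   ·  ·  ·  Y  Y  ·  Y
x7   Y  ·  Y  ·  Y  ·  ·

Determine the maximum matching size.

7

For example, pair x1→q2, x2→q6, x3→q4, x4→q3, x5→q1, x6→q7, x7→q5.
This saturates every left vertex, so 7 is the maximum.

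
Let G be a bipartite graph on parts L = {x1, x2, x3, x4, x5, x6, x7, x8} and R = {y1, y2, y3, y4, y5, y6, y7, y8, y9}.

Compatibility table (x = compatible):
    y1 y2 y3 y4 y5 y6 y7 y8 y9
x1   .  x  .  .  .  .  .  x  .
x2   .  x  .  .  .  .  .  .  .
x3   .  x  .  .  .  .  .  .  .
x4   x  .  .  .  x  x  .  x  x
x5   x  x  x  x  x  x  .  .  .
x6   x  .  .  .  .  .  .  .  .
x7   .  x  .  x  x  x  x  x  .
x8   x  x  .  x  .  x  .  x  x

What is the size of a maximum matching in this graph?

7

A valid assignment of size 7: x1-y8, x2-y2, x4-y9, x5-y4, x6-y1, x7-y7, x8-y6.
The set {x2, x3} has only 1 neighbour ({y2}), so by Hall's theorem at most 7 of the 8 left vertices can be matched.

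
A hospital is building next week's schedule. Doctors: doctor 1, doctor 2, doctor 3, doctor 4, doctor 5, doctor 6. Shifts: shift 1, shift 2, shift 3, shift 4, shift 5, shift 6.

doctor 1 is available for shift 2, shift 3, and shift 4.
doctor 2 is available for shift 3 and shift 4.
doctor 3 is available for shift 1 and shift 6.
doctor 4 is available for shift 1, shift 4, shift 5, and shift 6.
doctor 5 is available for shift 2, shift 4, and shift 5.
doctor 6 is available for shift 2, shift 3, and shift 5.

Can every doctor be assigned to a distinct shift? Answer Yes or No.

Yes

A valid assignment of size 6: doctor 1–shift 2, doctor 2–shift 3, doctor 3–shift 1, doctor 4–shift 6, doctor 5–shift 4, doctor 6–shift 5.
All 6 doctors are covered.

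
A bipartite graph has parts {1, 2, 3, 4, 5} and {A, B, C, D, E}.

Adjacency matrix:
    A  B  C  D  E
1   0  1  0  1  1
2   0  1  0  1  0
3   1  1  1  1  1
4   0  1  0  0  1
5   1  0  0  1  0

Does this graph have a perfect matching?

A valid assignment of size 5: 1→E, 2→D, 3→C, 4→B, 5→A.
All 5 left vertices are covered.

Yes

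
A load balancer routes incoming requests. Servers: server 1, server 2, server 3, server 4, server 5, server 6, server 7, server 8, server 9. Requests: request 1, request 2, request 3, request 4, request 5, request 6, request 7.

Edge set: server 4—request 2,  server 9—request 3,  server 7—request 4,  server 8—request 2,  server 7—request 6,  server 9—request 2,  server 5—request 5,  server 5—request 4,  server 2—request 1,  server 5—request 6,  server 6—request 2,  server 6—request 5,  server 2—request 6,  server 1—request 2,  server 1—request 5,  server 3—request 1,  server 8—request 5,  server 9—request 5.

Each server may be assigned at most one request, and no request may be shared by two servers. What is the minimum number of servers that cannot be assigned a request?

3

One maximum matching: server 1→request 5, server 2→request 6, server 3→request 1, server 4→request 2, server 5→request 4, server 9→request 3.
The set {server 1, server 2, server 3, server 4, server 5, server 6, server 7, server 8} has only 5 neighbours ({request 1, request 2, request 4, request 5, request 6}), so by Hall's theorem at most 6 of the 9 servers can be matched.
That matches 6 of the 9, leaving 3 unmatched; no matching can do better.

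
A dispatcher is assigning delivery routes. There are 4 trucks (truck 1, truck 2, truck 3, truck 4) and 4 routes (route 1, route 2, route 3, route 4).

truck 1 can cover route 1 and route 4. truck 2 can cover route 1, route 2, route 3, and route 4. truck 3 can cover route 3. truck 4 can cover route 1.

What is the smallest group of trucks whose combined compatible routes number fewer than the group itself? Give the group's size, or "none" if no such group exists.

none

A matching saturating every truck exists, for instance truck 1→route 4, truck 2→route 2, truck 3→route 3, truck 4→route 1.
By Hall's marriage theorem, this means |N(S)| ≥ |S| for every subset S, so no violating subset exists.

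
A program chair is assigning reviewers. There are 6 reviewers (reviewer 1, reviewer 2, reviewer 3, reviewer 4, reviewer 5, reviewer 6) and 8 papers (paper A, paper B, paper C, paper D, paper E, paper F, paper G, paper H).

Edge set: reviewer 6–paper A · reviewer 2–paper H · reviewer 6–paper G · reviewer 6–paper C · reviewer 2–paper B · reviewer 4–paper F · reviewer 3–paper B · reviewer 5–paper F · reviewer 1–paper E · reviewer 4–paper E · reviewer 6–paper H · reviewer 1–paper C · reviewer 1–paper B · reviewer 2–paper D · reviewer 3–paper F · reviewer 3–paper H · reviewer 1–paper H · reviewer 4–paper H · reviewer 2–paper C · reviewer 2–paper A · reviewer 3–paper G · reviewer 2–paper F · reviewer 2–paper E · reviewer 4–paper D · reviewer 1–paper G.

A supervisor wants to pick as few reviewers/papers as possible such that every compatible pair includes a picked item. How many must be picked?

The 6 edges reviewer 1–paper G, reviewer 2–paper B, reviewer 3–paper H, reviewer 4–paper D, reviewer 5–paper F, reviewer 6–paper C form a matching, so any vertex cover needs at least 6 vertices (one per matched edge).
Conversely {reviewer 1, reviewer 2, reviewer 3, reviewer 4, reviewer 5, reviewer 6} meets every edge and has exactly 6 vertices, so 6 is optimal.

6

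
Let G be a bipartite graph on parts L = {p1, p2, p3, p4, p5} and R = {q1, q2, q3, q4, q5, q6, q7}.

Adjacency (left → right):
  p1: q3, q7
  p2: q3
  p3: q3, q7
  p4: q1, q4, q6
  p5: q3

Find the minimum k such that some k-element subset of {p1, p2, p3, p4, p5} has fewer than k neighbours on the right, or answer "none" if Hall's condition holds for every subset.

2

Take S = {p2, p5}. Its neighbourhood is {q3}, so |N(S)| = 1 < |S| = 2.
No single vertex violates Hall's condition since each has at least one neighbour, so 2 is the minimum.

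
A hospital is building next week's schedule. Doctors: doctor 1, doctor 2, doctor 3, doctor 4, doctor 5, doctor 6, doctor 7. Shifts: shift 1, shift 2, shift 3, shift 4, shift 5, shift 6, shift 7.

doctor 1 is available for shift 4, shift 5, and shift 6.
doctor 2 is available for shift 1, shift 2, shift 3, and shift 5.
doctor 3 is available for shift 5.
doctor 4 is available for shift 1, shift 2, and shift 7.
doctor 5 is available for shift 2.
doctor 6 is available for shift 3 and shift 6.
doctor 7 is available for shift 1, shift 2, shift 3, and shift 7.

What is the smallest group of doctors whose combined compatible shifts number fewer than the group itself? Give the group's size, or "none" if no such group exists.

A matching saturating every doctor exists, for instance doctor 1→shift 4, doctor 2→shift 1, doctor 3→shift 5, doctor 4→shift 7, doctor 5→shift 2, doctor 6→shift 6, doctor 7→shift 3.
By Hall's marriage theorem, this means |N(S)| ≥ |S| for every subset S, so no violating subset exists.

none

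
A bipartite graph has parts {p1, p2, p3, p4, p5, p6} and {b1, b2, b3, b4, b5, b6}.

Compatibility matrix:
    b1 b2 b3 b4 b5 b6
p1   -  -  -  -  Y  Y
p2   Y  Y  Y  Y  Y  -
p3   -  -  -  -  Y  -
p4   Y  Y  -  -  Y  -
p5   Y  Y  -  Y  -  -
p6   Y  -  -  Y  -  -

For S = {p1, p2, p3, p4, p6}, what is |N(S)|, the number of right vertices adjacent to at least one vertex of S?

6

The union of neighbours of {p1, p2, p3, p4, p6} is {b1, b2, b3, b4, b5, b6}, which has 6 elements.
Since |N(S)| = 6 ≥ |S| = 5, Hall's condition holds for this subset.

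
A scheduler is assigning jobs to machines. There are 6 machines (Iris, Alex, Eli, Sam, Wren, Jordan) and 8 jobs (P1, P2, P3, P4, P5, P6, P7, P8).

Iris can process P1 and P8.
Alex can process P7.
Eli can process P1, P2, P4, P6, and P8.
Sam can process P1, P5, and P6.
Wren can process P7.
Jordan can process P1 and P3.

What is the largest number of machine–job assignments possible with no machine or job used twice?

One maximum matching: Iris-P8, Alex-P7, Eli-P2, Sam-P5, Jordan-P1.
The set {Alex, Wren} has only 1 neighbour ({P7}), so by Hall's theorem at most 5 of the 6 machines can be matched.

5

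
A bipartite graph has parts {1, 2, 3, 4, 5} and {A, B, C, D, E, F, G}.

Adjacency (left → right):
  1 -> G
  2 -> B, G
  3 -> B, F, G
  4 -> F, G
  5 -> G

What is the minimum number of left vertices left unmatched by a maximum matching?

2

A valid assignment of size 3: 1-G, 2-B, 3-F.
The set {1, 2, 3, 4, 5} has only 3 neighbours ({B, F, G}), so by Hall's theorem at most 3 of the 5 left vertices can be matched.
That matches 3 of the 5, leaving 2 unmatched; no matching can do better.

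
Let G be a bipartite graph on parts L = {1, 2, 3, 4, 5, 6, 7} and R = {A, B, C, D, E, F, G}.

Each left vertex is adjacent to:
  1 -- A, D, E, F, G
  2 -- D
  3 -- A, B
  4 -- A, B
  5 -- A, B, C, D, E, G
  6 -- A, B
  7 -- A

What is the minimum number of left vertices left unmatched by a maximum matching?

A valid assignment of size 5: 1–E, 2–D, 3–A, 4–B, 5–G.
The set {3, 4, 6, 7} has only 2 neighbours ({A, B}), so by Hall's theorem at most 5 of the 7 left vertices can be matched.
That matches 5 of the 7, leaving 2 unmatched; no matching can do better.

2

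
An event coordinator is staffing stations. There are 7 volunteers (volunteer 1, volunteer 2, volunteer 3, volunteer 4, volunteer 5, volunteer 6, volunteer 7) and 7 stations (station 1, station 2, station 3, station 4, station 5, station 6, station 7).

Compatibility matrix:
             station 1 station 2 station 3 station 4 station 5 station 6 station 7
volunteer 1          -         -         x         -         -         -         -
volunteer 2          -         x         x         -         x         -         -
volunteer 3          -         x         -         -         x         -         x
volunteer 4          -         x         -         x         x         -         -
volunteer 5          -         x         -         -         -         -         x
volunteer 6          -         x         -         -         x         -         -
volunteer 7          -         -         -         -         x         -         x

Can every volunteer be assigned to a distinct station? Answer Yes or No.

No

The set {volunteer 1, volunteer 2, volunteer 3, volunteer 5, volunteer 6, volunteer 7} has only 4 neighbours ({station 2, station 3, station 5, station 7}), so by Hall's theorem at most 5 of the 7 volunteers can be matched.
Hence no matching covers every volunteer.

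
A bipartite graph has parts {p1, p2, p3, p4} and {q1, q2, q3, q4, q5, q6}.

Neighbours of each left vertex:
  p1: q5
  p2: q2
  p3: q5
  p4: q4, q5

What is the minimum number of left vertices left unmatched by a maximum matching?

For example, pair p1-q5, p2-q2, p4-q4.
The set {p1, p3} has only 1 neighbour ({q5}), so by Hall's theorem at most 3 of the 4 left vertices can be matched.
That matches 3 of the 4, leaving 1 unmatched; no matching can do better.

1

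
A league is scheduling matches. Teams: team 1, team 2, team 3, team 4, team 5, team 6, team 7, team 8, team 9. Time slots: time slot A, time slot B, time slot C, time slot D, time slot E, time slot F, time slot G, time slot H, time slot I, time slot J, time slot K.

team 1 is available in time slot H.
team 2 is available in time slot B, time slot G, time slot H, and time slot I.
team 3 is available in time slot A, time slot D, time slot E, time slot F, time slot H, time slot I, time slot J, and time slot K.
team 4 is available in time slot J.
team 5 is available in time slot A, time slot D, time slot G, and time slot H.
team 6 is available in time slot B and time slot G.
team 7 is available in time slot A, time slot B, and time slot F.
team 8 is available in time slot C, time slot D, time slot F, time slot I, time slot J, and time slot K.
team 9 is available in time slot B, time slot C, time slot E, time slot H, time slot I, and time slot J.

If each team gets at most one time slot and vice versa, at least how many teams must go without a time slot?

0

One maximum matching: team 1–time slot H, team 2–time slot G, team 3–time slot E, team 4–time slot J, team 5–time slot D, team 6–time slot B, team 7–time slot F, team 8–time slot I, team 9–time slot C.
This saturates every team, so 9 is the maximum.
That matches 9 of the 9, leaving 0 unmatched; no matching can do better.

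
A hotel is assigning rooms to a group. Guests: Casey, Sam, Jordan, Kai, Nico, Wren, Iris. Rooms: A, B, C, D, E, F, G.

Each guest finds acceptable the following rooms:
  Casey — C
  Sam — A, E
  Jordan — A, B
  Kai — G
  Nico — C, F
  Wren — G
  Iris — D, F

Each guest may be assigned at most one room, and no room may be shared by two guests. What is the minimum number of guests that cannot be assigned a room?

1

A valid assignment of size 6: Casey-C, Sam-E, Jordan-B, Kai-G, Nico-F, Iris-D.
The set {Kai, Wren} has only 1 neighbour ({G}), so by Hall's theorem at most 6 of the 7 guests can be matched.
That matches 6 of the 7, leaving 1 unmatched; no matching can do better.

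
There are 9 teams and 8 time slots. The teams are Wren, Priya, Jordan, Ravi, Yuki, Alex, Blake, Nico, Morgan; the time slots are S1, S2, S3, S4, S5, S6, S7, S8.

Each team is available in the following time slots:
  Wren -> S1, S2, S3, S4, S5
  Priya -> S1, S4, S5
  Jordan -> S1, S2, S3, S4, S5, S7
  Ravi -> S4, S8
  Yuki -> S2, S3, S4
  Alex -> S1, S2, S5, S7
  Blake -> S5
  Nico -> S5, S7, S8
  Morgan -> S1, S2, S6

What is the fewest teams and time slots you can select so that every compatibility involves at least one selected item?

8

{Morgan, S1, S2, S3, S4, S5, S7, S8} is a vertex cover of size 8: every edge has an endpoint in this set.
No smaller cover exists because Wren–S3, Priya–S1, Jordan–S7, Ravi–S8, Yuki–S4, Alex–S2, Blake–S5, Morgan–S6 is a matching of size 8, and a cover must include an endpoint of each of these disjoint edges (König's theorem).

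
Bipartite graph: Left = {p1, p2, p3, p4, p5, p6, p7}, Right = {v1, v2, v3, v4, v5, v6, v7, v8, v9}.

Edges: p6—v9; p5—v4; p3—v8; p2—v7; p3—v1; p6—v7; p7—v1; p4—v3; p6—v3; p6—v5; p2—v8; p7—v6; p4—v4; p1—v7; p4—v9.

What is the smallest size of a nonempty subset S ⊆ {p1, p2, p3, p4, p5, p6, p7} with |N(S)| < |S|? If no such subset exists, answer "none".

A matching saturating every left vertex exists, for instance p1→v7, p2→v8, p3→v1, p4→v9, p5→v4, p6→v3, p7→v6.
By Hall's marriage theorem, this means |N(S)| ≥ |S| for every subset S, so no violating subset exists.

none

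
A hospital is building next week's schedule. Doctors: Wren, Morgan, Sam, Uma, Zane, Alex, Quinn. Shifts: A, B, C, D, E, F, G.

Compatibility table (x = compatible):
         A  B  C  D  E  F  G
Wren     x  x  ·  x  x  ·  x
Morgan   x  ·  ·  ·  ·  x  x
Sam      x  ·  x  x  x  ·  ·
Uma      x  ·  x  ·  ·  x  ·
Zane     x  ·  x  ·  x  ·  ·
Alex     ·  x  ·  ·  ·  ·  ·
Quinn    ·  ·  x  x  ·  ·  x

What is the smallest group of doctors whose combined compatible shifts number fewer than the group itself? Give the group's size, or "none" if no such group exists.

none

A matching saturating every doctor exists, for instance Wren→D, Morgan→F, Sam→E, Uma→C, Zane→A, Alex→B, Quinn→G.
By Hall's marriage theorem, this means |N(S)| ≥ |S| for every subset S, so no violating subset exists.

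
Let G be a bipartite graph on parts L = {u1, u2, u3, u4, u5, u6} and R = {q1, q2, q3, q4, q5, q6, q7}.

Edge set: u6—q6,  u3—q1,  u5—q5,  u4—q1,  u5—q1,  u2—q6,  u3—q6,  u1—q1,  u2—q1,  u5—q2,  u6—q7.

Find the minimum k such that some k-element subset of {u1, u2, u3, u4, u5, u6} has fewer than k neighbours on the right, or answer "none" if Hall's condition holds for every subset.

Take S = {u1, u4}. Its neighbourhood is {q1}, so |N(S)| = 1 < |S| = 2.
No single vertex violates Hall's condition since each has at least one neighbour, so 2 is the minimum.

2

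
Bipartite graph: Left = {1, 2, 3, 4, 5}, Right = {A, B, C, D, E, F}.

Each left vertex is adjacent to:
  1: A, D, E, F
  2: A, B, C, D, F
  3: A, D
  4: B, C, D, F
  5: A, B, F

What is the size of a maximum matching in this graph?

5

For example, pair 1→E, 2→A, 3→D, 4→F, 5→B.
This saturates every left vertex, so 5 is the maximum.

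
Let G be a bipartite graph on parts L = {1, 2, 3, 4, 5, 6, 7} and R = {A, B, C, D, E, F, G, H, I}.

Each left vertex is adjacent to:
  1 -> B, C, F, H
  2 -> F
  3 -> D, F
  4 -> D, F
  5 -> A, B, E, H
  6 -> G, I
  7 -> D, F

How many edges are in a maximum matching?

One maximum matching: 1-C, 2-F, 3-D, 5-B, 6-G.
The set {2, 3, 4, 7} has only 2 neighbours ({D, F}), so by Hall's theorem at most 5 of the 7 left vertices can be matched.

5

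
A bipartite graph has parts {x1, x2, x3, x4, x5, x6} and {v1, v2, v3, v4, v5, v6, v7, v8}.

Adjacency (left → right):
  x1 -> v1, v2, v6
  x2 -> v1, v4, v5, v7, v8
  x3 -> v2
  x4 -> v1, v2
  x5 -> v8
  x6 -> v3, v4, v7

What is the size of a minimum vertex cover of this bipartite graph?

6

A maximum matching has 6 edges (e.g. x1–v6, x2–v5, x3–v2, x4–v1, x5–v8, x6–v7).
By König's theorem the minimum vertex cover has the same size. One such cover is {x1, x2, x3, x4, x5, x6}.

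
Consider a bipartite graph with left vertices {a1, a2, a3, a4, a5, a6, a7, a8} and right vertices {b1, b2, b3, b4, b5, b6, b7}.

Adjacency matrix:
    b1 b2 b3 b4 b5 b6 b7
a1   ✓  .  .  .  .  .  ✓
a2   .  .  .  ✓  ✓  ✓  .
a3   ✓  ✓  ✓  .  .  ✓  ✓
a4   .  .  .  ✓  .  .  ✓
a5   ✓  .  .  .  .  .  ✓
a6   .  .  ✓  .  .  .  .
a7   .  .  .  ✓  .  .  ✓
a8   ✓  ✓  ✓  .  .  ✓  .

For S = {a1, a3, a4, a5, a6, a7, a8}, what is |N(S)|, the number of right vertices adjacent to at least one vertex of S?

The union of neighbours of {a1, a3, a4, a5, a6, a7, a8} is {b1, b2, b3, b4, b6, b7}, which has 6 elements.
Since |N(S)| = 6 < |S| = 7, Hall's condition fails for this subset.

6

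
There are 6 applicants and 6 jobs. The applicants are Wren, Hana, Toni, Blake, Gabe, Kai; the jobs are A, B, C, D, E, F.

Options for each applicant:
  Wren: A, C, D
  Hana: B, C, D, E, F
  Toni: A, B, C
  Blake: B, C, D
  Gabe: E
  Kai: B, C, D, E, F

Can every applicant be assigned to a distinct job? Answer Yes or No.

One maximum matching: Wren-D, Hana-F, Toni-A, Blake-C, Gabe-E, Kai-B.
Every applicant is matched, so this is a perfect matching.

Yes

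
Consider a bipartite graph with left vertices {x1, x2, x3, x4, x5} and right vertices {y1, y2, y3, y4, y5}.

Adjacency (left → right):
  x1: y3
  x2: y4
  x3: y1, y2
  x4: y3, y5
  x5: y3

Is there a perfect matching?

The set {x1, x5} has only 1 neighbour ({y3}), so by Hall's theorem at most 4 of the 5 left vertices can be matched.
Hence no matching covers every left vertex.

No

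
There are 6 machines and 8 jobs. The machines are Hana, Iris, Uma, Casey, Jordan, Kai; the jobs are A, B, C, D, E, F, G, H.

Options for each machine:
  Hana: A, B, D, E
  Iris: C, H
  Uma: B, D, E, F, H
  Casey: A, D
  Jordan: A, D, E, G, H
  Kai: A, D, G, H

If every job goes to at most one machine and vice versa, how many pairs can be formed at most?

For example, pair Hana→B, Iris→C, Uma→E, Casey→D, Jordan→A, Kai→G.
This saturates every machine, so 6 is the maximum.

6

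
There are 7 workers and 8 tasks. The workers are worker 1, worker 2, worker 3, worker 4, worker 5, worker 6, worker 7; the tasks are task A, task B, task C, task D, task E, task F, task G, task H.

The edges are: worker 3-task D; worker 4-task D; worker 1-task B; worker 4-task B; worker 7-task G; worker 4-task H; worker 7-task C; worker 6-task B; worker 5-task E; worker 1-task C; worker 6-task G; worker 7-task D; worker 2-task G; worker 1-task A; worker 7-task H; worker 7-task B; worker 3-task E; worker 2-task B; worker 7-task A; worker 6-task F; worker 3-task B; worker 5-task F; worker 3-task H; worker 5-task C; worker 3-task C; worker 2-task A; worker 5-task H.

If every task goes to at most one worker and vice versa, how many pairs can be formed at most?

For example, pair worker 1–task C, worker 2–task G, worker 3–task D, worker 4–task H, worker 5–task E, worker 6–task B, worker 7–task A.
This saturates every worker, so 7 is the maximum.

7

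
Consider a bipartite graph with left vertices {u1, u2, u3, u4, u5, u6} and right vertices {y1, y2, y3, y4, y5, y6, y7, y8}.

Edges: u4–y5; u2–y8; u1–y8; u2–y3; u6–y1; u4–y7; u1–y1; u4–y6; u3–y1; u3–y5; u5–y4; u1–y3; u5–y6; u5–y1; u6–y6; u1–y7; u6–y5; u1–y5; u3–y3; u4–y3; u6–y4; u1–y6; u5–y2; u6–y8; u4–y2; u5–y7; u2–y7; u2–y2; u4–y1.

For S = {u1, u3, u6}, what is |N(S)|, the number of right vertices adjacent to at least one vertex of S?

7

The union of neighbours of {u1, u3, u6} is {y1, y3, y4, y5, y6, y7, y8}, which has 7 elements.
Since |N(S)| = 7 ≥ |S| = 3, Hall's condition holds for this subset.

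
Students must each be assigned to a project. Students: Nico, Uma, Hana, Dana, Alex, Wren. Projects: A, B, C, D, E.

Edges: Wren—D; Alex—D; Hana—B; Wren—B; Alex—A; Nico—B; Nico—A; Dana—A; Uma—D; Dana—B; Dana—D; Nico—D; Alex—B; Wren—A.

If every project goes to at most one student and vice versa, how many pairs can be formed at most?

A valid assignment of size 3: Nico→A, Uma→D, Hana→B.
The set {Nico, Uma, Hana, Dana, Alex, Wren} has only 3 neighbours ({A, B, D}), so by Hall's theorem at most 3 of the 6 students can be matched.

3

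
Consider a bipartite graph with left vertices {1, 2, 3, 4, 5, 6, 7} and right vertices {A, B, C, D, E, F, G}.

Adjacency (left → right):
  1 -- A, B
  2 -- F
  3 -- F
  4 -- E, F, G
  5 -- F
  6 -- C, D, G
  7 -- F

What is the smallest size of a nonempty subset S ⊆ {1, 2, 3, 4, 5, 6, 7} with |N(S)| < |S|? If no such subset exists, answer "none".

2

Take S = {2, 3}. Its neighbourhood is {F}, so |N(S)| = 1 < |S| = 2.
No single vertex violates Hall's condition since each has at least one neighbour, so 2 is the minimum.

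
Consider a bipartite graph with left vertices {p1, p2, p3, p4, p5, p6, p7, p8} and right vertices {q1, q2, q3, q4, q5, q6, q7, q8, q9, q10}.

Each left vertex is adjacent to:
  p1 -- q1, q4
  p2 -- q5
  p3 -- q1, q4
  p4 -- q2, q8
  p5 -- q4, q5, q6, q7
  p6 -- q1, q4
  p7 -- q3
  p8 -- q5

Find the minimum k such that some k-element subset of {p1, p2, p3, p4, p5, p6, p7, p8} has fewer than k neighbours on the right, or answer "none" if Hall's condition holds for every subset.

2

Take S = {p2, p8}. Its neighbourhood is {q5}, so |N(S)| = 1 < |S| = 2.
No single vertex violates Hall's condition since each has at least one neighbour, so 2 is the minimum.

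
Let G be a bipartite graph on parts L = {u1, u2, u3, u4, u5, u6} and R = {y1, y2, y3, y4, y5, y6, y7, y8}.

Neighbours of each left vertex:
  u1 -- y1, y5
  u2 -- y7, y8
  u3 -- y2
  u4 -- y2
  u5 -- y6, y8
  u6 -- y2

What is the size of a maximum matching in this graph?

For example, pair u1-y1, u2-y7, u3-y2, u5-y8.
The set {u3, u4, u6} has only 1 neighbour ({y2}), so by Hall's theorem at most 4 of the 6 left vertices can be matched.

4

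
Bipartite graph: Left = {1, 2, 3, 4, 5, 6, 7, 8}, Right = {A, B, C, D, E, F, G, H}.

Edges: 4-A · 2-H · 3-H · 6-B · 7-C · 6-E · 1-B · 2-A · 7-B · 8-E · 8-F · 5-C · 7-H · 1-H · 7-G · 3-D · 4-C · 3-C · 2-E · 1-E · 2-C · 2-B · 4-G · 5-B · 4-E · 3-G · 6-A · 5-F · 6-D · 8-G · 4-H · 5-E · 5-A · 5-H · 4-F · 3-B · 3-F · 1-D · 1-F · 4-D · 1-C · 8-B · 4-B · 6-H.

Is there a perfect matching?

Yes

A valid assignment of size 8: 1→H, 2→A, 3→F, 4→G, 5→E, 6→D, 7→C, 8→B.
Every left vertex is matched, so this is a perfect matching.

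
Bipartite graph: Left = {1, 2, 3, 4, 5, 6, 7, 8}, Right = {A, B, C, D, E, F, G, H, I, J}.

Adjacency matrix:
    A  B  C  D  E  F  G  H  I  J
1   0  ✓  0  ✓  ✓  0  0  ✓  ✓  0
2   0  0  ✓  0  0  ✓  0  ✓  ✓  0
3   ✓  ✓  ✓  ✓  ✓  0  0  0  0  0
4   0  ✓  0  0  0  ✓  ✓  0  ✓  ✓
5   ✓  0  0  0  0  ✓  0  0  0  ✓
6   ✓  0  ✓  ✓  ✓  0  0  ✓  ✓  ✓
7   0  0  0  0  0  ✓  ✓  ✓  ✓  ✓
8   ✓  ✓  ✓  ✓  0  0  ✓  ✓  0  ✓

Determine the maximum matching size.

One maximum matching: 1–H, 2–C, 3–E, 4–B, 5–F, 6–A, 7–G, 8–J.
This saturates every left vertex, so 8 is the maximum.

8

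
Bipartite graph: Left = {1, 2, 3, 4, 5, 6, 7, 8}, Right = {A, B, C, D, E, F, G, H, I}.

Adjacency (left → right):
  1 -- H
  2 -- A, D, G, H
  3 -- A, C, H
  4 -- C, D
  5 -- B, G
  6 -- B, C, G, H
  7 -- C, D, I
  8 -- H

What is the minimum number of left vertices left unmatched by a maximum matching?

1

A valid assignment of size 7: 1→H, 2→D, 3→A, 4→C, 5→G, 6→B, 7→I.
The set {1, 8} has only 1 neighbour ({H}), so by Hall's theorem at most 7 of the 8 left vertices can be matched.
That matches 7 of the 8, leaving 1 unmatched; no matching can do better.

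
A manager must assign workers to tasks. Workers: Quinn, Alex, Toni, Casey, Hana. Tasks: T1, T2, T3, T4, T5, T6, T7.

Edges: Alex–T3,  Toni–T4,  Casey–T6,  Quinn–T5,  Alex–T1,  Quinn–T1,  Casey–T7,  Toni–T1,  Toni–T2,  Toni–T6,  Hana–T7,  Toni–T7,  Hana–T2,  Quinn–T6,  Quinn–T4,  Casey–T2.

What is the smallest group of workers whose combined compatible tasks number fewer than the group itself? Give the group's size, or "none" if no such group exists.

A matching saturating every worker exists, for instance Quinn→T5, Alex→T1, Toni→T4, Casey→T6, Hana→T7.
By Hall's marriage theorem, this means |N(S)| ≥ |S| for every subset S, so no violating subset exists.

none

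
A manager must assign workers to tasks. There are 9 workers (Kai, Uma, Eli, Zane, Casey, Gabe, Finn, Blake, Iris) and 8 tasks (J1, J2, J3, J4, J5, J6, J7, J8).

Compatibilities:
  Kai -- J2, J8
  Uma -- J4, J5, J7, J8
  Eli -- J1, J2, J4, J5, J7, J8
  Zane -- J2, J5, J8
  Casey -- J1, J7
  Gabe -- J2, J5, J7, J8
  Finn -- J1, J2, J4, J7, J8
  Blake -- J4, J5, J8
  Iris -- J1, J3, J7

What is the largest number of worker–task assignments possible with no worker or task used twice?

One maximum matching: Kai-J8, Uma-J4, Eli-J2, Zane-J5, Casey-J1, Gabe-J7, Iris-J3.
The set {Kai, Uma, Eli, Zane, Casey, Gabe, Finn, Blake} has only 6 neighbours ({J1, J2, J4, J5, J7, J8}), so by Hall's theorem at most 7 of the 9 workers can be matched.

7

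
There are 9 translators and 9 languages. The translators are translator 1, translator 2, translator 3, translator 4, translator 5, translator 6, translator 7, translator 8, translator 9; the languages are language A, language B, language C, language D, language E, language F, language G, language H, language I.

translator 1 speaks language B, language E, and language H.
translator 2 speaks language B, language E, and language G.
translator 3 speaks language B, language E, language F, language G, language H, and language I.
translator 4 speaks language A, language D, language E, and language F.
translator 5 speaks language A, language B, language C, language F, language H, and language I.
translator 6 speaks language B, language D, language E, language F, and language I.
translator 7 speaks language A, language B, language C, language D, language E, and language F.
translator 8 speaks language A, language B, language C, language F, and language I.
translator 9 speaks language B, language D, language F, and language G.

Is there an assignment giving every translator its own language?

For example, pair translator 1-language H, translator 2-language E, translator 3-language G, translator 4-language A, translator 5-language I, translator 6-language D, translator 7-language C, translator 8-language B, translator 9-language F.
Every translator is matched, so this is a perfect matching.

Yes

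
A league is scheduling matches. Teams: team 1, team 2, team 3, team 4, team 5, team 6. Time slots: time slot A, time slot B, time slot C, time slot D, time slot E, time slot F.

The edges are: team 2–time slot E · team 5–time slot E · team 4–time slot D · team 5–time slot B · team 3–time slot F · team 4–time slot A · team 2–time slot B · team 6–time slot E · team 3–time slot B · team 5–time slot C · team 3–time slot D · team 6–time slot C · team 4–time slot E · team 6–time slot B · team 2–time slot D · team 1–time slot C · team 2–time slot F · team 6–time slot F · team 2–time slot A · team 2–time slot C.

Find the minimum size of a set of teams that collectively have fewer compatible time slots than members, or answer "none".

A matching saturating every team exists, for instance team 1→time slot C, team 2→time slot E, team 3→time slot D, team 4→time slot A, team 5→time slot B, team 6→time slot F.
By Hall's marriage theorem, this means |N(S)| ≥ |S| for every subset S, so no violating subset exists.

none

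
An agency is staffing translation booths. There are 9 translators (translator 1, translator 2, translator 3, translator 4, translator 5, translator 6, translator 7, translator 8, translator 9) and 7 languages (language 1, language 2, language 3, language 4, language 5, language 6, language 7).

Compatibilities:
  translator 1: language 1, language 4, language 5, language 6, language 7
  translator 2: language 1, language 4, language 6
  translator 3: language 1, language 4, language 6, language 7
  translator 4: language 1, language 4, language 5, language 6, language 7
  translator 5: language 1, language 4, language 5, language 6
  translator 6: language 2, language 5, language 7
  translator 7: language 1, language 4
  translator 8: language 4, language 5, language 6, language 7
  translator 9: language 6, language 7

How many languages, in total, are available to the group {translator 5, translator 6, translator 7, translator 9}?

6

The union of neighbours of {translator 5, translator 6, translator 7, translator 9} is {language 1, language 2, language 4, language 5, language 6, language 7}, which has 6 elements.
Since |N(S)| = 6 ≥ |S| = 4, Hall's condition holds for this subset.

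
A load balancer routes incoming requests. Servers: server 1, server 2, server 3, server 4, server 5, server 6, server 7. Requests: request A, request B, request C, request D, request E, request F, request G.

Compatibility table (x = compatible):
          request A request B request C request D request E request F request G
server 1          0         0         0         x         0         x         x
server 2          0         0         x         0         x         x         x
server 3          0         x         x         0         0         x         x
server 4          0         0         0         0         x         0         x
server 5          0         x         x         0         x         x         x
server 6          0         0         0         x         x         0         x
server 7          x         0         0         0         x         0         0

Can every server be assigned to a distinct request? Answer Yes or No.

A valid assignment of size 7: server 1→request D, server 2→request C, server 3→request B, server 4→request E, server 5→request F, server 6→request G, server 7→request A.
All 7 servers are covered.

Yes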